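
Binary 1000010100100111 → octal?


Group into 3-bit groups: 001000010100100111
  001 = 1
  000 = 0
  010 = 2
  100 = 4
  100 = 4
  111 = 7
= 0o102447


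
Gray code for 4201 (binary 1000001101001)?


Binary: 1000001101001
Gray code: G = B XOR (B >> 1)
B >> 1 = 0100000110100
1000001101001 XOR 0100000110100:
  1 XOR 0 = 1
  0 XOR 1 = 1
  0 XOR 0 = 0
  0 XOR 0 = 0
  0 XOR 0 = 0
  0 XOR 0 = 0
  1 XOR 0 = 1
  1 XOR 1 = 0
  0 XOR 1 = 1
  1 XOR 0 = 1
  0 XOR 1 = 1
  0 XOR 0 = 0
  1 XOR 0 = 1
= 1100001011101


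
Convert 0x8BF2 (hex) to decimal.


Positional values:
Position 0: 2 × 16^0 = 2 × 1 = 2
Position 1: F × 16^1 = 15 × 16 = 240
Position 2: B × 16^2 = 11 × 256 = 2816
Position 3: 8 × 16^3 = 8 × 4096 = 32768
Sum = 2 + 240 + 2816 + 32768
= 35826


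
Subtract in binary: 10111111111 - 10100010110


Align and subtract column by column (LSB to MSB, borrowing when needed):
  10111111111
- 10100010110
  -----------
  col 0: (1 - 0 borrow-in) - 0 → 1 - 0 = 1, borrow out 0
  col 1: (1 - 0 borrow-in) - 1 → 1 - 1 = 0, borrow out 0
  col 2: (1 - 0 borrow-in) - 1 → 1 - 1 = 0, borrow out 0
  col 3: (1 - 0 borrow-in) - 0 → 1 - 0 = 1, borrow out 0
  col 4: (1 - 0 borrow-in) - 1 → 1 - 1 = 0, borrow out 0
  col 5: (1 - 0 borrow-in) - 0 → 1 - 0 = 1, borrow out 0
  col 6: (1 - 0 borrow-in) - 0 → 1 - 0 = 1, borrow out 0
  col 7: (1 - 0 borrow-in) - 0 → 1 - 0 = 1, borrow out 0
  col 8: (1 - 0 borrow-in) - 1 → 1 - 1 = 0, borrow out 0
  col 9: (0 - 0 borrow-in) - 0 → 0 - 0 = 0, borrow out 0
  col 10: (1 - 0 borrow-in) - 1 → 1 - 1 = 0, borrow out 0
Reading bits MSB→LSB: 00011101001
Strip leading zeros: 11101001
= 11101001


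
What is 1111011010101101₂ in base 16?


Group into 4-bit nibbles: 1111011010101101
  1111 = F
  0110 = 6
  1010 = A
  1101 = D
= 0xF6AD


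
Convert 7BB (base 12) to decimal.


Positional values (base 12):
  B × 12^0 = 11 × 1 = 11
  B × 12^1 = 11 × 12 = 132
  7 × 12^2 = 7 × 144 = 1008
Sum = 11 + 132 + 1008
= 1151


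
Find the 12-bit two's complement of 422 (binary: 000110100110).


Original: 000110100110
Step 1 - Invert all bits: 111001011001
Step 2 - Add 1: 111001011001 + 1
= 111001011010 (represents -422)


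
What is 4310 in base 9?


Divide by 9 repeatedly:
4310 ÷ 9 = 478 remainder 8
478 ÷ 9 = 53 remainder 1
53 ÷ 9 = 5 remainder 8
5 ÷ 9 = 0 remainder 5
Reading remainders bottom-up:
= 5818


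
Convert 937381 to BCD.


Each digit → 4-bit binary:
  9 → 1001
  3 → 0011
  7 → 0111
  3 → 0011
  8 → 1000
  1 → 0001
= 1001 0011 0111 0011 1000 0001


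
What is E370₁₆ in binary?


Each hex digit → 4 binary bits:
  E = 1110
  3 = 0011
  7 = 0111
  0 = 0000
Concatenate: 1110 0011 0111 0000
= 1110001101110000


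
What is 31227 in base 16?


Divide by 16 repeatedly:
31227 ÷ 16 = 1951 remainder 11 (B)
1951 ÷ 16 = 121 remainder 15 (F)
121 ÷ 16 = 7 remainder 9 (9)
7 ÷ 16 = 0 remainder 7 (7)
Reading remainders bottom-up:
= 0x79FB


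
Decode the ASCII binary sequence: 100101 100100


Codes (binary): 100101 100100
Per-code ASCII lookup:
  100101 = 37  (special character) → '%'
  100100 = 36  (special character) → '$'
= '%$'


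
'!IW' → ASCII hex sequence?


String: '!IW'  (3 characters)
Per-character ASCII lookup:
  '!': special character: '!' = 33 → 0x21
  'I': uppercase starts at 65: 'I' = 65 + 8 = 73 → 0x49
  'W': uppercase starts at 65: 'W' = 65 + 22 = 87 → 0x57
= 0x21 0x49 0x57


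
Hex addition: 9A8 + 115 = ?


Align and add column by column (LSB to MSB, each column mod 16 with carry):
  09A8
+ 0115
  ----
  col 0: 8(8) + 5(5) + 0 (carry in) = 13 → D(13), carry out 0
  col 1: A(10) + 1(1) + 0 (carry in) = 11 → B(11), carry out 0
  col 2: 9(9) + 1(1) + 0 (carry in) = 10 → A(10), carry out 0
  col 3: 0(0) + 0(0) + 0 (carry in) = 0 → 0(0), carry out 0
Reading digits MSB→LSB: 0ABD
Strip leading zeros: ABD
= 0xABD


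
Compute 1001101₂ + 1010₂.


Align and add column by column (LSB to MSB, carry propagating):
  01001101
+ 00001010
  --------
  col 0: 1 + 0 + 0 (carry in) = 1 → bit 1, carry out 0
  col 1: 0 + 1 + 0 (carry in) = 1 → bit 1, carry out 0
  col 2: 1 + 0 + 0 (carry in) = 1 → bit 1, carry out 0
  col 3: 1 + 1 + 0 (carry in) = 2 → bit 0, carry out 1
  col 4: 0 + 0 + 1 (carry in) = 1 → bit 1, carry out 0
  col 5: 0 + 0 + 0 (carry in) = 0 → bit 0, carry out 0
  col 6: 1 + 0 + 0 (carry in) = 1 → bit 1, carry out 0
  col 7: 0 + 0 + 0 (carry in) = 0 → bit 0, carry out 0
Reading bits MSB→LSB: 01010111
Strip leading zeros: 1010111
= 1010111


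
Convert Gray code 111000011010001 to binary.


Gray code: 111000011010001
MSB stays the same: 1
Each subsequent bit = prev_binary XOR current_gray:
  B[1] = 1 XOR 1 = 0
  B[2] = 0 XOR 1 = 1
  B[3] = 1 XOR 0 = 1
  B[4] = 1 XOR 0 = 1
  B[5] = 1 XOR 0 = 1
  B[6] = 1 XOR 0 = 1
  B[7] = 1 XOR 1 = 0
  B[8] = 0 XOR 1 = 1
  B[9] = 1 XOR 0 = 1
  B[10] = 1 XOR 1 = 0
  B[11] = 0 XOR 0 = 0
  B[12] = 0 XOR 0 = 0
  B[13] = 0 XOR 0 = 0
  B[14] = 0 XOR 1 = 1
= 101111101100001 (24417 decimal)


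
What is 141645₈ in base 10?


Positional values:
Position 0: 5 × 8^0 = 5
Position 1: 4 × 8^1 = 32
Position 2: 6 × 8^2 = 384
Position 3: 1 × 8^3 = 512
Position 4: 4 × 8^4 = 16384
Position 5: 1 × 8^5 = 32768
Sum = 5 + 32 + 384 + 512 + 16384 + 32768
= 50085


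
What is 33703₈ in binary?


Each octal digit → 3 binary bits:
  3 = 011
  3 = 011
  7 = 111
  0 = 000
  3 = 011
Concatenate: 011 011 111 000 011
= 011011111000011


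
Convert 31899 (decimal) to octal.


Divide by 8 repeatedly:
31899 ÷ 8 = 3987 remainder 3
3987 ÷ 8 = 498 remainder 3
498 ÷ 8 = 62 remainder 2
62 ÷ 8 = 7 remainder 6
7 ÷ 8 = 0 remainder 7
Reading remainders bottom-up:
= 0o76233


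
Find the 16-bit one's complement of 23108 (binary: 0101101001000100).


Original: 0101101001000100
Invert all bits:
  bit 0: 0 → 1
  bit 1: 1 → 0
  bit 2: 0 → 1
  bit 3: 1 → 0
  bit 4: 1 → 0
  bit 5: 0 → 1
  bit 6: 1 → 0
  bit 7: 0 → 1
  bit 8: 0 → 1
  bit 9: 1 → 0
  bit 10: 0 → 1
  bit 11: 0 → 1
  bit 12: 0 → 1
  bit 13: 1 → 0
  bit 14: 0 → 1
  bit 15: 0 → 1
= 1010010110111011


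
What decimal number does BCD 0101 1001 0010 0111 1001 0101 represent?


Each 4-bit group → digit:
  0101 → 5
  1001 → 9
  0010 → 2
  0111 → 7
  1001 → 9
  0101 → 5
= 592795


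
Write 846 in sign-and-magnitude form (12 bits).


Sign bit: 0 (positive)
Magnitude: 846 = 01101001110
= 001101001110


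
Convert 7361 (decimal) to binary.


Divide by 2 repeatedly:
7361 ÷ 2 = 3680 remainder 1
3680 ÷ 2 = 1840 remainder 0
1840 ÷ 2 = 920 remainder 0
920 ÷ 2 = 460 remainder 0
460 ÷ 2 = 230 remainder 0
230 ÷ 2 = 115 remainder 0
115 ÷ 2 = 57 remainder 1
57 ÷ 2 = 28 remainder 1
28 ÷ 2 = 14 remainder 0
14 ÷ 2 = 7 remainder 0
7 ÷ 2 = 3 remainder 1
3 ÷ 2 = 1 remainder 1
1 ÷ 2 = 0 remainder 1
Reading remainders bottom-up:
= 1110011000001


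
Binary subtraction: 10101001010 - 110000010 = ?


Align and subtract column by column (LSB to MSB, borrowing when needed):
  10101001010
- 00110000010
  -----------
  col 0: (0 - 0 borrow-in) - 0 → 0 - 0 = 0, borrow out 0
  col 1: (1 - 0 borrow-in) - 1 → 1 - 1 = 0, borrow out 0
  col 2: (0 - 0 borrow-in) - 0 → 0 - 0 = 0, borrow out 0
  col 3: (1 - 0 borrow-in) - 0 → 1 - 0 = 1, borrow out 0
  col 4: (0 - 0 borrow-in) - 0 → 0 - 0 = 0, borrow out 0
  col 5: (0 - 0 borrow-in) - 0 → 0 - 0 = 0, borrow out 0
  col 6: (1 - 0 borrow-in) - 0 → 1 - 0 = 1, borrow out 0
  col 7: (0 - 0 borrow-in) - 1 → borrow from next column: (0+2) - 1 = 1, borrow out 1
  col 8: (1 - 1 borrow-in) - 1 → borrow from next column: (0+2) - 1 = 1, borrow out 1
  col 9: (0 - 1 borrow-in) - 0 → borrow from next column: (-1+2) - 0 = 1, borrow out 1
  col 10: (1 - 1 borrow-in) - 0 → 0 - 0 = 0, borrow out 0
Reading bits MSB→LSB: 01111001000
Strip leading zeros: 1111001000
= 1111001000


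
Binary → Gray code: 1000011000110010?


Binary: 1000011000110010
Gray code: G = B XOR (B >> 1)
B >> 1 = 0100001100011001
1000011000110010 XOR 0100001100011001:
  1 XOR 0 = 1
  0 XOR 1 = 1
  0 XOR 0 = 0
  0 XOR 0 = 0
  0 XOR 0 = 0
  1 XOR 0 = 1
  1 XOR 1 = 0
  0 XOR 1 = 1
  0 XOR 0 = 0
  0 XOR 0 = 0
  1 XOR 0 = 1
  1 XOR 1 = 0
  0 XOR 1 = 1
  0 XOR 0 = 0
  1 XOR 0 = 1
  0 XOR 1 = 1
= 1100010100101011


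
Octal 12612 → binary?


Each octal digit → 3 binary bits:
  1 = 001
  2 = 010
  6 = 110
  1 = 001
  2 = 010
Concatenate: 001 010 110 001 010
= 001010110001010


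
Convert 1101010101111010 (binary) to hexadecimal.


Group into 4-bit nibbles: 1101010101111010
  1101 = D
  0101 = 5
  0111 = 7
  1010 = A
= 0xD57A


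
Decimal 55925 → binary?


Divide by 2 repeatedly:
55925 ÷ 2 = 27962 remainder 1
27962 ÷ 2 = 13981 remainder 0
13981 ÷ 2 = 6990 remainder 1
6990 ÷ 2 = 3495 remainder 0
3495 ÷ 2 = 1747 remainder 1
1747 ÷ 2 = 873 remainder 1
873 ÷ 2 = 436 remainder 1
436 ÷ 2 = 218 remainder 0
218 ÷ 2 = 109 remainder 0
109 ÷ 2 = 54 remainder 1
54 ÷ 2 = 27 remainder 0
27 ÷ 2 = 13 remainder 1
13 ÷ 2 = 6 remainder 1
6 ÷ 2 = 3 remainder 0
3 ÷ 2 = 1 remainder 1
1 ÷ 2 = 0 remainder 1
Reading remainders bottom-up:
= 1101101001110101


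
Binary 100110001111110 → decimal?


Positional values:
Bit 1: 1 × 2^1 = 2
Bit 2: 1 × 2^2 = 4
Bit 3: 1 × 2^3 = 8
Bit 4: 1 × 2^4 = 16
Bit 5: 1 × 2^5 = 32
Bit 6: 1 × 2^6 = 64
Bit 10: 1 × 2^10 = 1024
Bit 11: 1 × 2^11 = 2048
Bit 14: 1 × 2^14 = 16384
Sum = 2 + 4 + 8 + 16 + 32 + 64 + 1024 + 2048 + 16384
= 19582


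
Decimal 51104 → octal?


Divide by 8 repeatedly:
51104 ÷ 8 = 6388 remainder 0
6388 ÷ 8 = 798 remainder 4
798 ÷ 8 = 99 remainder 6
99 ÷ 8 = 12 remainder 3
12 ÷ 8 = 1 remainder 4
1 ÷ 8 = 0 remainder 1
Reading remainders bottom-up:
= 0o143640


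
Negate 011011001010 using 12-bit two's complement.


Original: 011011001010
Step 1 - Invert all bits: 100100110101
Step 2 - Add 1: 100100110101 + 1
= 100100110110 (represents -1738)


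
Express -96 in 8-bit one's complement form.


Original: 01100000
Invert all bits:
  bit 0: 0 → 1
  bit 1: 1 → 0
  bit 2: 1 → 0
  bit 3: 0 → 1
  bit 4: 0 → 1
  bit 5: 0 → 1
  bit 6: 0 → 1
  bit 7: 0 → 1
= 10011111


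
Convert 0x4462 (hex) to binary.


Each hex digit → 4 binary bits:
  4 = 0100
  4 = 0100
  6 = 0110
  2 = 0010
Concatenate: 0100 0100 0110 0010
= 0100010001100010


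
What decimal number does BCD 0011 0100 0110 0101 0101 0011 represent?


Each 4-bit group → digit:
  0011 → 3
  0100 → 4
  0110 → 6
  0101 → 5
  0101 → 5
  0011 → 3
= 346553


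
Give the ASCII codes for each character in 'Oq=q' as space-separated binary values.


String: 'Oq=q'  (4 characters)
Per-character ASCII lookup:
  'O': uppercase starts at 65: 'O' = 65 + 14 = 79 → 1001111
  'q': lowercase starts at 97: 'q' = 97 + 16 = 113 → 1110001
  '=': special character: '=' = 61 → 111101
  'q': lowercase starts at 97: 'q' = 97 + 16 = 113 → 1110001
= 1001111 1110001 111101 1110001


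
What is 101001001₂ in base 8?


Group into 3-bit groups: 101001001
  101 = 5
  001 = 1
  001 = 1
= 0o511


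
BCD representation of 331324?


Each digit → 4-bit binary:
  3 → 0011
  3 → 0011
  1 → 0001
  3 → 0011
  2 → 0010
  4 → 0100
= 0011 0011 0001 0011 0010 0100


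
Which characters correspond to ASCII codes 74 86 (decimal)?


Codes (decimal): 74 86
Per-code ASCII lookup:
  74  (range 65-90: uppercase, 74 - 65 = 9) → 'J'
  86  (range 65-90: uppercase, 86 - 65 = 21) → 'V'
= 'JV'


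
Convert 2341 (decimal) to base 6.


Divide by 6 repeatedly:
2341 ÷ 6 = 390 remainder 1
390 ÷ 6 = 65 remainder 0
65 ÷ 6 = 10 remainder 5
10 ÷ 6 = 1 remainder 4
1 ÷ 6 = 0 remainder 1
Reading remainders bottom-up:
= 14501


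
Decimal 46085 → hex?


Divide by 16 repeatedly:
46085 ÷ 16 = 2880 remainder 5 (5)
2880 ÷ 16 = 180 remainder 0 (0)
180 ÷ 16 = 11 remainder 4 (4)
11 ÷ 16 = 0 remainder 11 (B)
Reading remainders bottom-up:
= 0xB405


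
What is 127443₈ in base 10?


Positional values:
Position 0: 3 × 8^0 = 3
Position 1: 4 × 8^1 = 32
Position 2: 4 × 8^2 = 256
Position 3: 7 × 8^3 = 3584
Position 4: 2 × 8^4 = 8192
Position 5: 1 × 8^5 = 32768
Sum = 3 + 32 + 256 + 3584 + 8192 + 32768
= 44835


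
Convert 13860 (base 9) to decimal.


Positional values (base 9):
  0 × 9^0 = 0 × 1 = 0
  6 × 9^1 = 6 × 9 = 54
  8 × 9^2 = 8 × 81 = 648
  3 × 9^3 = 3 × 729 = 2187
  1 × 9^4 = 1 × 6561 = 6561
Sum = 0 + 54 + 648 + 2187 + 6561
= 9450


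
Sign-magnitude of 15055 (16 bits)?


Sign bit: 0 (positive)
Magnitude: 15055 = 011101011001111
= 0011101011001111


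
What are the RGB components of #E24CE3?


Hex: #E24CE3
R = E2₁₆ = 226
G = 4C₁₆ = 76
B = E3₁₆ = 227
= RGB(226, 76, 227)


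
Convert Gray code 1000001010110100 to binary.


Gray code: 1000001010110100
MSB stays the same: 1
Each subsequent bit = prev_binary XOR current_gray:
  B[1] = 1 XOR 0 = 1
  B[2] = 1 XOR 0 = 1
  B[3] = 1 XOR 0 = 1
  B[4] = 1 XOR 0 = 1
  B[5] = 1 XOR 0 = 1
  B[6] = 1 XOR 1 = 0
  B[7] = 0 XOR 0 = 0
  B[8] = 0 XOR 1 = 1
  B[9] = 1 XOR 0 = 1
  B[10] = 1 XOR 1 = 0
  B[11] = 0 XOR 1 = 1
  B[12] = 1 XOR 0 = 1
  B[13] = 1 XOR 1 = 0
  B[14] = 0 XOR 0 = 0
  B[15] = 0 XOR 0 = 0
= 1111110011011000 (64728 decimal)


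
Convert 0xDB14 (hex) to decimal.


Positional values:
Position 0: 4 × 16^0 = 4 × 1 = 4
Position 1: 1 × 16^1 = 1 × 16 = 16
Position 2: B × 16^2 = 11 × 256 = 2816
Position 3: D × 16^3 = 13 × 4096 = 53248
Sum = 4 + 16 + 2816 + 53248
= 56084


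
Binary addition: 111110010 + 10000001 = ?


Align and add column by column (LSB to MSB, carry propagating):
  0111110010
+ 0010000001
  ----------
  col 0: 0 + 1 + 0 (carry in) = 1 → bit 1, carry out 0
  col 1: 1 + 0 + 0 (carry in) = 1 → bit 1, carry out 0
  col 2: 0 + 0 + 0 (carry in) = 0 → bit 0, carry out 0
  col 3: 0 + 0 + 0 (carry in) = 0 → bit 0, carry out 0
  col 4: 1 + 0 + 0 (carry in) = 1 → bit 1, carry out 0
  col 5: 1 + 0 + 0 (carry in) = 1 → bit 1, carry out 0
  col 6: 1 + 0 + 0 (carry in) = 1 → bit 1, carry out 0
  col 7: 1 + 1 + 0 (carry in) = 2 → bit 0, carry out 1
  col 8: 1 + 0 + 1 (carry in) = 2 → bit 0, carry out 1
  col 9: 0 + 0 + 1 (carry in) = 1 → bit 1, carry out 0
Reading bits MSB→LSB: 1001110011
Strip leading zeros: 1001110011
= 1001110011


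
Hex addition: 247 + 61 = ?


Align and add column by column (LSB to MSB, each column mod 16 with carry):
  0247
+ 0061
  ----
  col 0: 7(7) + 1(1) + 0 (carry in) = 8 → 8(8), carry out 0
  col 1: 4(4) + 6(6) + 0 (carry in) = 10 → A(10), carry out 0
  col 2: 2(2) + 0(0) + 0 (carry in) = 2 → 2(2), carry out 0
  col 3: 0(0) + 0(0) + 0 (carry in) = 0 → 0(0), carry out 0
Reading digits MSB→LSB: 02A8
Strip leading zeros: 2A8
= 0x2A8


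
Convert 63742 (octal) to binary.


Each octal digit → 3 binary bits:
  6 = 110
  3 = 011
  7 = 111
  4 = 100
  2 = 010
Concatenate: 110 011 111 100 010
= 110011111100010


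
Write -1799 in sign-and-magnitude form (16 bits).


Sign bit: 1 (negative)
Magnitude: 1799 = 000011100000111
= 1000011100000111


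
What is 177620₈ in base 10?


Positional values:
Position 0: 0 × 8^0 = 0
Position 1: 2 × 8^1 = 16
Position 2: 6 × 8^2 = 384
Position 3: 7 × 8^3 = 3584
Position 4: 7 × 8^4 = 28672
Position 5: 1 × 8^5 = 32768
Sum = 0 + 16 + 384 + 3584 + 28672 + 32768
= 65424


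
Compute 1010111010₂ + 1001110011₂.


Align and add column by column (LSB to MSB, carry propagating):
  01010111010
+ 01001110011
  -----------
  col 0: 0 + 1 + 0 (carry in) = 1 → bit 1, carry out 0
  col 1: 1 + 1 + 0 (carry in) = 2 → bit 0, carry out 1
  col 2: 0 + 0 + 1 (carry in) = 1 → bit 1, carry out 0
  col 3: 1 + 0 + 0 (carry in) = 1 → bit 1, carry out 0
  col 4: 1 + 1 + 0 (carry in) = 2 → bit 0, carry out 1
  col 5: 1 + 1 + 1 (carry in) = 3 → bit 1, carry out 1
  col 6: 0 + 1 + 1 (carry in) = 2 → bit 0, carry out 1
  col 7: 1 + 0 + 1 (carry in) = 2 → bit 0, carry out 1
  col 8: 0 + 0 + 1 (carry in) = 1 → bit 1, carry out 0
  col 9: 1 + 1 + 0 (carry in) = 2 → bit 0, carry out 1
  col 10: 0 + 0 + 1 (carry in) = 1 → bit 1, carry out 0
Reading bits MSB→LSB: 10100101101
Strip leading zeros: 10100101101
= 10100101101


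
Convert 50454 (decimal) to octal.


Divide by 8 repeatedly:
50454 ÷ 8 = 6306 remainder 6
6306 ÷ 8 = 788 remainder 2
788 ÷ 8 = 98 remainder 4
98 ÷ 8 = 12 remainder 2
12 ÷ 8 = 1 remainder 4
1 ÷ 8 = 0 remainder 1
Reading remainders bottom-up:
= 0o142426


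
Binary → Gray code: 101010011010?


Binary: 101010011010
Gray code: G = B XOR (B >> 1)
B >> 1 = 010101001101
101010011010 XOR 010101001101:
  1 XOR 0 = 1
  0 XOR 1 = 1
  1 XOR 0 = 1
  0 XOR 1 = 1
  1 XOR 0 = 1
  0 XOR 1 = 1
  0 XOR 0 = 0
  1 XOR 0 = 1
  1 XOR 1 = 0
  0 XOR 1 = 1
  1 XOR 0 = 1
  0 XOR 1 = 1
= 111111010111


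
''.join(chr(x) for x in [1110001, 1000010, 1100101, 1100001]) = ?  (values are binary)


Codes (binary): 1110001 1000010 1100101 1100001
Per-code ASCII lookup:
  1110001 = 113  (range 97-122: lowercase, 113 - 97 = 16) → 'q'
  1000010 = 66  (range 65-90: uppercase, 66 - 65 = 1) → 'B'
  1100101 = 101  (range 97-122: lowercase, 101 - 97 = 4) → 'e'
  1100001 = 97  (range 97-122: lowercase, 97 - 97 = 0) → 'a'
= 'qBea'


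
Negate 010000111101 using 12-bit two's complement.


Original: 010000111101
Step 1 - Invert all bits: 101111000010
Step 2 - Add 1: 101111000010 + 1
= 101111000011 (represents -1085)


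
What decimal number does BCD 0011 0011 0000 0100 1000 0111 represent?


Each 4-bit group → digit:
  0011 → 3
  0011 → 3
  0000 → 0
  0100 → 4
  1000 → 8
  0111 → 7
= 330487


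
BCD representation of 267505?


Each digit → 4-bit binary:
  2 → 0010
  6 → 0110
  7 → 0111
  5 → 0101
  0 → 0000
  5 → 0101
= 0010 0110 0111 0101 0000 0101


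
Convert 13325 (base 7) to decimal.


Positional values (base 7):
  5 × 7^0 = 5 × 1 = 5
  2 × 7^1 = 2 × 7 = 14
  3 × 7^2 = 3 × 49 = 147
  3 × 7^3 = 3 × 343 = 1029
  1 × 7^4 = 1 × 2401 = 2401
Sum = 5 + 14 + 147 + 1029 + 2401
= 3596


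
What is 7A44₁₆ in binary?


Each hex digit → 4 binary bits:
  7 = 0111
  A = 1010
  4 = 0100
  4 = 0100
Concatenate: 0111 1010 0100 0100
= 0111101001000100


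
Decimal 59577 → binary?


Divide by 2 repeatedly:
59577 ÷ 2 = 29788 remainder 1
29788 ÷ 2 = 14894 remainder 0
14894 ÷ 2 = 7447 remainder 0
7447 ÷ 2 = 3723 remainder 1
3723 ÷ 2 = 1861 remainder 1
1861 ÷ 2 = 930 remainder 1
930 ÷ 2 = 465 remainder 0
465 ÷ 2 = 232 remainder 1
232 ÷ 2 = 116 remainder 0
116 ÷ 2 = 58 remainder 0
58 ÷ 2 = 29 remainder 0
29 ÷ 2 = 14 remainder 1
14 ÷ 2 = 7 remainder 0
7 ÷ 2 = 3 remainder 1
3 ÷ 2 = 1 remainder 1
1 ÷ 2 = 0 remainder 1
Reading remainders bottom-up:
= 1110100010111001


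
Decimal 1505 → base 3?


Divide by 3 repeatedly:
1505 ÷ 3 = 501 remainder 2
501 ÷ 3 = 167 remainder 0
167 ÷ 3 = 55 remainder 2
55 ÷ 3 = 18 remainder 1
18 ÷ 3 = 6 remainder 0
6 ÷ 3 = 2 remainder 0
2 ÷ 3 = 0 remainder 2
Reading remainders bottom-up:
= 2001202


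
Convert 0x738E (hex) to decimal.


Positional values:
Position 0: E × 16^0 = 14 × 1 = 14
Position 1: 8 × 16^1 = 8 × 16 = 128
Position 2: 3 × 16^2 = 3 × 256 = 768
Position 3: 7 × 16^3 = 7 × 4096 = 28672
Sum = 14 + 128 + 768 + 28672
= 29582


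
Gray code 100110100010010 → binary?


Gray code: 100110100010010
MSB stays the same: 1
Each subsequent bit = prev_binary XOR current_gray:
  B[1] = 1 XOR 0 = 1
  B[2] = 1 XOR 0 = 1
  B[3] = 1 XOR 1 = 0
  B[4] = 0 XOR 1 = 1
  B[5] = 1 XOR 0 = 1
  B[6] = 1 XOR 1 = 0
  B[7] = 0 XOR 0 = 0
  B[8] = 0 XOR 0 = 0
  B[9] = 0 XOR 0 = 0
  B[10] = 0 XOR 1 = 1
  B[11] = 1 XOR 0 = 1
  B[12] = 1 XOR 0 = 1
  B[13] = 1 XOR 1 = 0
  B[14] = 0 XOR 0 = 0
= 111011000011100 (30236 decimal)


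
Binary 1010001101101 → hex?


Group into 4-bit nibbles: 0001010001101101
  0001 = 1
  0100 = 4
  0110 = 6
  1101 = D
= 0x146D


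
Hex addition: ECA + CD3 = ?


Align and add column by column (LSB to MSB, each column mod 16 with carry):
  0ECA
+ 0CD3
  ----
  col 0: A(10) + 3(3) + 0 (carry in) = 13 → D(13), carry out 0
  col 1: C(12) + D(13) + 0 (carry in) = 25 → 9(9), carry out 1
  col 2: E(14) + C(12) + 1 (carry in) = 27 → B(11), carry out 1
  col 3: 0(0) + 0(0) + 1 (carry in) = 1 → 1(1), carry out 0
Reading digits MSB→LSB: 1B9D
Strip leading zeros: 1B9D
= 0x1B9D


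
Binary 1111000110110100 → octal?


Group into 3-bit groups: 001111000110110100
  001 = 1
  111 = 7
  000 = 0
  110 = 6
  110 = 6
  100 = 4
= 0o170664


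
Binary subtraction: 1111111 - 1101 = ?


Align and subtract column by column (LSB to MSB, borrowing when needed):
  1111111
- 0001101
  -------
  col 0: (1 - 0 borrow-in) - 1 → 1 - 1 = 0, borrow out 0
  col 1: (1 - 0 borrow-in) - 0 → 1 - 0 = 1, borrow out 0
  col 2: (1 - 0 borrow-in) - 1 → 1 - 1 = 0, borrow out 0
  col 3: (1 - 0 borrow-in) - 1 → 1 - 1 = 0, borrow out 0
  col 4: (1 - 0 borrow-in) - 0 → 1 - 0 = 1, borrow out 0
  col 5: (1 - 0 borrow-in) - 0 → 1 - 0 = 1, borrow out 0
  col 6: (1 - 0 borrow-in) - 0 → 1 - 0 = 1, borrow out 0
Reading bits MSB→LSB: 1110010
Strip leading zeros: 1110010
= 1110010


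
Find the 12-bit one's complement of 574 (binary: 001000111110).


Original: 001000111110
Invert all bits:
  bit 0: 0 → 1
  bit 1: 0 → 1
  bit 2: 1 → 0
  bit 3: 0 → 1
  bit 4: 0 → 1
  bit 5: 0 → 1
  bit 6: 1 → 0
  bit 7: 1 → 0
  bit 8: 1 → 0
  bit 9: 1 → 0
  bit 10: 1 → 0
  bit 11: 0 → 1
= 110111000001


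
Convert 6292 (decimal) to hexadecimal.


Divide by 16 repeatedly:
6292 ÷ 16 = 393 remainder 4 (4)
393 ÷ 16 = 24 remainder 9 (9)
24 ÷ 16 = 1 remainder 8 (8)
1 ÷ 16 = 0 remainder 1 (1)
Reading remainders bottom-up:
= 0x1894


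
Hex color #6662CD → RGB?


Hex: #6662CD
R = 66₁₆ = 102
G = 62₁₆ = 98
B = CD₁₆ = 205
= RGB(102, 98, 205)


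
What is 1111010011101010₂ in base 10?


Positional values:
Bit 1: 1 × 2^1 = 2
Bit 3: 1 × 2^3 = 8
Bit 5: 1 × 2^5 = 32
Bit 6: 1 × 2^6 = 64
Bit 7: 1 × 2^7 = 128
Bit 10: 1 × 2^10 = 1024
Bit 12: 1 × 2^12 = 4096
Bit 13: 1 × 2^13 = 8192
Bit 14: 1 × 2^14 = 16384
Bit 15: 1 × 2^15 = 32768
Sum = 2 + 8 + 32 + 64 + 128 + 1024 + 4096 + 8192 + 16384 + 32768
= 62698


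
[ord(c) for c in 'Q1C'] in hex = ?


String: 'Q1C'  (3 characters)
Per-character ASCII lookup:
  'Q': uppercase starts at 65: 'Q' = 65 + 16 = 81 → 0x51
  '1': digits start at 48: '1' = 48 + 1 = 49 → 0x31
  'C': uppercase starts at 65: 'C' = 65 + 2 = 67 → 0x43
= 0x51 0x31 0x43


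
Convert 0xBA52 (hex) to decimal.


Positional values:
Position 0: 2 × 16^0 = 2 × 1 = 2
Position 1: 5 × 16^1 = 5 × 16 = 80
Position 2: A × 16^2 = 10 × 256 = 2560
Position 3: B × 16^3 = 11 × 4096 = 45056
Sum = 2 + 80 + 2560 + 45056
= 47698


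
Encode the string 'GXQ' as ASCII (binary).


String: 'GXQ'  (3 characters)
Per-character ASCII lookup:
  'G': uppercase starts at 65: 'G' = 65 + 6 = 71 → 1000111
  'X': uppercase starts at 65: 'X' = 65 + 23 = 88 → 1011000
  'Q': uppercase starts at 65: 'Q' = 65 + 16 = 81 → 1010001
= 1000111 1011000 1010001


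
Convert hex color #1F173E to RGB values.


Hex: #1F173E
R = 1F₁₆ = 31
G = 17₁₆ = 23
B = 3E₁₆ = 62
= RGB(31, 23, 62)


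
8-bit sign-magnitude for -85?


Sign bit: 1 (negative)
Magnitude: 85 = 1010101
= 11010101


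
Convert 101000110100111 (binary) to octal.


Group into 3-bit groups: 101000110100111
  101 = 5
  000 = 0
  110 = 6
  100 = 4
  111 = 7
= 0o50647


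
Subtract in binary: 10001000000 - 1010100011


Align and subtract column by column (LSB to MSB, borrowing when needed):
  10001000000
- 01010100011
  -----------
  col 0: (0 - 0 borrow-in) - 1 → borrow from next column: (0+2) - 1 = 1, borrow out 1
  col 1: (0 - 1 borrow-in) - 1 → borrow from next column: (-1+2) - 1 = 0, borrow out 1
  col 2: (0 - 1 borrow-in) - 0 → borrow from next column: (-1+2) - 0 = 1, borrow out 1
  col 3: (0 - 1 borrow-in) - 0 → borrow from next column: (-1+2) - 0 = 1, borrow out 1
  col 4: (0 - 1 borrow-in) - 0 → borrow from next column: (-1+2) - 0 = 1, borrow out 1
  col 5: (0 - 1 borrow-in) - 1 → borrow from next column: (-1+2) - 1 = 0, borrow out 1
  col 6: (1 - 1 borrow-in) - 0 → 0 - 0 = 0, borrow out 0
  col 7: (0 - 0 borrow-in) - 1 → borrow from next column: (0+2) - 1 = 1, borrow out 1
  col 8: (0 - 1 borrow-in) - 0 → borrow from next column: (-1+2) - 0 = 1, borrow out 1
  col 9: (0 - 1 borrow-in) - 1 → borrow from next column: (-1+2) - 1 = 0, borrow out 1
  col 10: (1 - 1 borrow-in) - 0 → 0 - 0 = 0, borrow out 0
Reading bits MSB→LSB: 00110011101
Strip leading zeros: 110011101
= 110011101


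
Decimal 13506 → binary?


Divide by 2 repeatedly:
13506 ÷ 2 = 6753 remainder 0
6753 ÷ 2 = 3376 remainder 1
3376 ÷ 2 = 1688 remainder 0
1688 ÷ 2 = 844 remainder 0
844 ÷ 2 = 422 remainder 0
422 ÷ 2 = 211 remainder 0
211 ÷ 2 = 105 remainder 1
105 ÷ 2 = 52 remainder 1
52 ÷ 2 = 26 remainder 0
26 ÷ 2 = 13 remainder 0
13 ÷ 2 = 6 remainder 1
6 ÷ 2 = 3 remainder 0
3 ÷ 2 = 1 remainder 1
1 ÷ 2 = 0 remainder 1
Reading remainders bottom-up:
= 11010011000010


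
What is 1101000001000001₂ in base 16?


Group into 4-bit nibbles: 1101000001000001
  1101 = D
  0000 = 0
  0100 = 4
  0001 = 1
= 0xD041


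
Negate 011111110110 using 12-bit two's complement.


Original: 011111110110
Step 1 - Invert all bits: 100000001001
Step 2 - Add 1: 100000001001 + 1
= 100000001010 (represents -2038)


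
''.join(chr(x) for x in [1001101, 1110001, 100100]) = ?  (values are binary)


Codes (binary): 1001101 1110001 100100
Per-code ASCII lookup:
  1001101 = 77  (range 65-90: uppercase, 77 - 65 = 12) → 'M'
  1110001 = 113  (range 97-122: lowercase, 113 - 97 = 16) → 'q'
  100100 = 36  (special character) → '$'
= 'Mq$'


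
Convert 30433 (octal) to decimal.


Positional values:
Position 0: 3 × 8^0 = 3
Position 1: 3 × 8^1 = 24
Position 2: 4 × 8^2 = 256
Position 3: 0 × 8^3 = 0
Position 4: 3 × 8^4 = 12288
Sum = 3 + 24 + 256 + 0 + 12288
= 12571


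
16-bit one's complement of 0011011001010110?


Original: 0011011001010110
Invert all bits:
  bit 0: 0 → 1
  bit 1: 0 → 1
  bit 2: 1 → 0
  bit 3: 1 → 0
  bit 4: 0 → 1
  bit 5: 1 → 0
  bit 6: 1 → 0
  bit 7: 0 → 1
  bit 8: 0 → 1
  bit 9: 1 → 0
  bit 10: 0 → 1
  bit 11: 1 → 0
  bit 12: 0 → 1
  bit 13: 1 → 0
  bit 14: 1 → 0
  bit 15: 0 → 1
= 1100100110101001


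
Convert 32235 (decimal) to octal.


Divide by 8 repeatedly:
32235 ÷ 8 = 4029 remainder 3
4029 ÷ 8 = 503 remainder 5
503 ÷ 8 = 62 remainder 7
62 ÷ 8 = 7 remainder 6
7 ÷ 8 = 0 remainder 7
Reading remainders bottom-up:
= 0o76753


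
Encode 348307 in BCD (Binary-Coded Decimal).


Each digit → 4-bit binary:
  3 → 0011
  4 → 0100
  8 → 1000
  3 → 0011
  0 → 0000
  7 → 0111
= 0011 0100 1000 0011 0000 0111


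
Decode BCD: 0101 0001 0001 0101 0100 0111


Each 4-bit group → digit:
  0101 → 5
  0001 → 1
  0001 → 1
  0101 → 5
  0100 → 4
  0111 → 7
= 511547


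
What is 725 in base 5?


Divide by 5 repeatedly:
725 ÷ 5 = 145 remainder 0
145 ÷ 5 = 29 remainder 0
29 ÷ 5 = 5 remainder 4
5 ÷ 5 = 1 remainder 0
1 ÷ 5 = 0 remainder 1
Reading remainders bottom-up:
= 10400


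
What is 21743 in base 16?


Divide by 16 repeatedly:
21743 ÷ 16 = 1358 remainder 15 (F)
1358 ÷ 16 = 84 remainder 14 (E)
84 ÷ 16 = 5 remainder 4 (4)
5 ÷ 16 = 0 remainder 5 (5)
Reading remainders bottom-up:
= 0x54EF


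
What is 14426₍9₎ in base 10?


Positional values (base 9):
  6 × 9^0 = 6 × 1 = 6
  2 × 9^1 = 2 × 9 = 18
  4 × 9^2 = 4 × 81 = 324
  4 × 9^3 = 4 × 729 = 2916
  1 × 9^4 = 1 × 6561 = 6561
Sum = 6 + 18 + 324 + 2916 + 6561
= 9825


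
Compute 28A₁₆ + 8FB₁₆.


Align and add column by column (LSB to MSB, each column mod 16 with carry):
  028A
+ 08FB
  ----
  col 0: A(10) + B(11) + 0 (carry in) = 21 → 5(5), carry out 1
  col 1: 8(8) + F(15) + 1 (carry in) = 24 → 8(8), carry out 1
  col 2: 2(2) + 8(8) + 1 (carry in) = 11 → B(11), carry out 0
  col 3: 0(0) + 0(0) + 0 (carry in) = 0 → 0(0), carry out 0
Reading digits MSB→LSB: 0B85
Strip leading zeros: B85
= 0xB85


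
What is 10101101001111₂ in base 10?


Positional values:
Bit 0: 1 × 2^0 = 1
Bit 1: 1 × 2^1 = 2
Bit 2: 1 × 2^2 = 4
Bit 3: 1 × 2^3 = 8
Bit 6: 1 × 2^6 = 64
Bit 8: 1 × 2^8 = 256
Bit 9: 1 × 2^9 = 512
Bit 11: 1 × 2^11 = 2048
Bit 13: 1 × 2^13 = 8192
Sum = 1 + 2 + 4 + 8 + 64 + 256 + 512 + 2048 + 8192
= 11087


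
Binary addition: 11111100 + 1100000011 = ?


Align and add column by column (LSB to MSB, carry propagating):
  00011111100
+ 01100000011
  -----------
  col 0: 0 + 1 + 0 (carry in) = 1 → bit 1, carry out 0
  col 1: 0 + 1 + 0 (carry in) = 1 → bit 1, carry out 0
  col 2: 1 + 0 + 0 (carry in) = 1 → bit 1, carry out 0
  col 3: 1 + 0 + 0 (carry in) = 1 → bit 1, carry out 0
  col 4: 1 + 0 + 0 (carry in) = 1 → bit 1, carry out 0
  col 5: 1 + 0 + 0 (carry in) = 1 → bit 1, carry out 0
  col 6: 1 + 0 + 0 (carry in) = 1 → bit 1, carry out 0
  col 7: 1 + 0 + 0 (carry in) = 1 → bit 1, carry out 0
  col 8: 0 + 1 + 0 (carry in) = 1 → bit 1, carry out 0
  col 9: 0 + 1 + 0 (carry in) = 1 → bit 1, carry out 0
  col 10: 0 + 0 + 0 (carry in) = 0 → bit 0, carry out 0
Reading bits MSB→LSB: 01111111111
Strip leading zeros: 1111111111
= 1111111111


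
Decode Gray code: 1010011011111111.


Gray code: 1010011011111111
MSB stays the same: 1
Each subsequent bit = prev_binary XOR current_gray:
  B[1] = 1 XOR 0 = 1
  B[2] = 1 XOR 1 = 0
  B[3] = 0 XOR 0 = 0
  B[4] = 0 XOR 0 = 0
  B[5] = 0 XOR 1 = 1
  B[6] = 1 XOR 1 = 0
  B[7] = 0 XOR 0 = 0
  B[8] = 0 XOR 1 = 1
  B[9] = 1 XOR 1 = 0
  B[10] = 0 XOR 1 = 1
  B[11] = 1 XOR 1 = 0
  B[12] = 0 XOR 1 = 1
  B[13] = 1 XOR 1 = 0
  B[14] = 0 XOR 1 = 1
  B[15] = 1 XOR 1 = 0
= 1100010010101010 (50346 decimal)


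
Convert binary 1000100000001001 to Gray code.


Binary: 1000100000001001
Gray code: G = B XOR (B >> 1)
B >> 1 = 0100010000000100
1000100000001001 XOR 0100010000000100:
  1 XOR 0 = 1
  0 XOR 1 = 1
  0 XOR 0 = 0
  0 XOR 0 = 0
  1 XOR 0 = 1
  0 XOR 1 = 1
  0 XOR 0 = 0
  0 XOR 0 = 0
  0 XOR 0 = 0
  0 XOR 0 = 0
  0 XOR 0 = 0
  0 XOR 0 = 0
  1 XOR 0 = 1
  0 XOR 1 = 1
  0 XOR 0 = 0
  1 XOR 0 = 1
= 1100110000001101


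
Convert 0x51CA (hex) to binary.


Each hex digit → 4 binary bits:
  5 = 0101
  1 = 0001
  C = 1100
  A = 1010
Concatenate: 0101 0001 1100 1010
= 0101000111001010


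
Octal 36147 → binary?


Each octal digit → 3 binary bits:
  3 = 011
  6 = 110
  1 = 001
  4 = 100
  7 = 111
Concatenate: 011 110 001 100 111
= 011110001100111


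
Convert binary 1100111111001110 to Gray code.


Binary: 1100111111001110
Gray code: G = B XOR (B >> 1)
B >> 1 = 0110011111100111
1100111111001110 XOR 0110011111100111:
  1 XOR 0 = 1
  1 XOR 1 = 0
  0 XOR 1 = 1
  0 XOR 0 = 0
  1 XOR 0 = 1
  1 XOR 1 = 0
  1 XOR 1 = 0
  1 XOR 1 = 0
  1 XOR 1 = 0
  1 XOR 1 = 0
  0 XOR 1 = 1
  0 XOR 0 = 0
  1 XOR 0 = 1
  1 XOR 1 = 0
  1 XOR 1 = 0
  0 XOR 1 = 1
= 1010100000101001


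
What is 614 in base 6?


Divide by 6 repeatedly:
614 ÷ 6 = 102 remainder 2
102 ÷ 6 = 17 remainder 0
17 ÷ 6 = 2 remainder 5
2 ÷ 6 = 0 remainder 2
Reading remainders bottom-up:
= 2502


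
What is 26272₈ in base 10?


Positional values:
Position 0: 2 × 8^0 = 2
Position 1: 7 × 8^1 = 56
Position 2: 2 × 8^2 = 128
Position 3: 6 × 8^3 = 3072
Position 4: 2 × 8^4 = 8192
Sum = 2 + 56 + 128 + 3072 + 8192
= 11450


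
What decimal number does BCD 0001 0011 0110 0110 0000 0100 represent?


Each 4-bit group → digit:
  0001 → 1
  0011 → 3
  0110 → 6
  0110 → 6
  0000 → 0
  0100 → 4
= 136604


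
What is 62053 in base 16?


Divide by 16 repeatedly:
62053 ÷ 16 = 3878 remainder 5 (5)
3878 ÷ 16 = 242 remainder 6 (6)
242 ÷ 16 = 15 remainder 2 (2)
15 ÷ 16 = 0 remainder 15 (F)
Reading remainders bottom-up:
= 0xF265


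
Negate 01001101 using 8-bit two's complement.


Original: 01001101
Step 1 - Invert all bits: 10110010
Step 2 - Add 1: 10110010 + 1
= 10110011 (represents -77)


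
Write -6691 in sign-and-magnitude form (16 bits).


Sign bit: 1 (negative)
Magnitude: 6691 = 001101000100011
= 1001101000100011


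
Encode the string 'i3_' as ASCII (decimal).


String: 'i3_'  (3 characters)
Per-character ASCII lookup:
  'i': lowercase starts at 97: 'i' = 97 + 8 = 105
  '3': digits start at 48: '3' = 48 + 3 = 51
  '_': special character: '_' = 95
= 105 51 95


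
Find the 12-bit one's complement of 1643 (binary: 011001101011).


Original: 011001101011
Invert all bits:
  bit 0: 0 → 1
  bit 1: 1 → 0
  bit 2: 1 → 0
  bit 3: 0 → 1
  bit 4: 0 → 1
  bit 5: 1 → 0
  bit 6: 1 → 0
  bit 7: 0 → 1
  bit 8: 1 → 0
  bit 9: 0 → 1
  bit 10: 1 → 0
  bit 11: 1 → 0
= 100110010100


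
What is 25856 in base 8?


Divide by 8 repeatedly:
25856 ÷ 8 = 3232 remainder 0
3232 ÷ 8 = 404 remainder 0
404 ÷ 8 = 50 remainder 4
50 ÷ 8 = 6 remainder 2
6 ÷ 8 = 0 remainder 6
Reading remainders bottom-up:
= 0o62400


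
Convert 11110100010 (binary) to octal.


Group into 3-bit groups: 011110100010
  011 = 3
  110 = 6
  100 = 4
  010 = 2
= 0o3642


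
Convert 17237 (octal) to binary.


Each octal digit → 3 binary bits:
  1 = 001
  7 = 111
  2 = 010
  3 = 011
  7 = 111
Concatenate: 001 111 010 011 111
= 001111010011111


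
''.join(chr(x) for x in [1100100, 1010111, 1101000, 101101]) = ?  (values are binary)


Codes (binary): 1100100 1010111 1101000 101101
Per-code ASCII lookup:
  1100100 = 100  (range 97-122: lowercase, 100 - 97 = 3) → 'd'
  1010111 = 87  (range 65-90: uppercase, 87 - 65 = 22) → 'W'
  1101000 = 104  (range 97-122: lowercase, 104 - 97 = 7) → 'h'
  101101 = 45  (special character) → '-'
= 'dWh-'


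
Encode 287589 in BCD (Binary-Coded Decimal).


Each digit → 4-bit binary:
  2 → 0010
  8 → 1000
  7 → 0111
  5 → 0101
  8 → 1000
  9 → 1001
= 0010 1000 0111 0101 1000 1001


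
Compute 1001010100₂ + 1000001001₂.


Align and add column by column (LSB to MSB, carry propagating):
  01001010100
+ 01000001001
  -----------
  col 0: 0 + 1 + 0 (carry in) = 1 → bit 1, carry out 0
  col 1: 0 + 0 + 0 (carry in) = 0 → bit 0, carry out 0
  col 2: 1 + 0 + 0 (carry in) = 1 → bit 1, carry out 0
  col 3: 0 + 1 + 0 (carry in) = 1 → bit 1, carry out 0
  col 4: 1 + 0 + 0 (carry in) = 1 → bit 1, carry out 0
  col 5: 0 + 0 + 0 (carry in) = 0 → bit 0, carry out 0
  col 6: 1 + 0 + 0 (carry in) = 1 → bit 1, carry out 0
  col 7: 0 + 0 + 0 (carry in) = 0 → bit 0, carry out 0
  col 8: 0 + 0 + 0 (carry in) = 0 → bit 0, carry out 0
  col 9: 1 + 1 + 0 (carry in) = 2 → bit 0, carry out 1
  col 10: 0 + 0 + 1 (carry in) = 1 → bit 1, carry out 0
Reading bits MSB→LSB: 10001011101
Strip leading zeros: 10001011101
= 10001011101


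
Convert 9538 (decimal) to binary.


Divide by 2 repeatedly:
9538 ÷ 2 = 4769 remainder 0
4769 ÷ 2 = 2384 remainder 1
2384 ÷ 2 = 1192 remainder 0
1192 ÷ 2 = 596 remainder 0
596 ÷ 2 = 298 remainder 0
298 ÷ 2 = 149 remainder 0
149 ÷ 2 = 74 remainder 1
74 ÷ 2 = 37 remainder 0
37 ÷ 2 = 18 remainder 1
18 ÷ 2 = 9 remainder 0
9 ÷ 2 = 4 remainder 1
4 ÷ 2 = 2 remainder 0
2 ÷ 2 = 1 remainder 0
1 ÷ 2 = 0 remainder 1
Reading remainders bottom-up:
= 10010101000010


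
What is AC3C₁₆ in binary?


Each hex digit → 4 binary bits:
  A = 1010
  C = 1100
  3 = 0011
  C = 1100
Concatenate: 1010 1100 0011 1100
= 1010110000111100


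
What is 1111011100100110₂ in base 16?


Group into 4-bit nibbles: 1111011100100110
  1111 = F
  0111 = 7
  0010 = 2
  0110 = 6
= 0xF726


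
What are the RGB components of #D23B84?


Hex: #D23B84
R = D2₁₆ = 210
G = 3B₁₆ = 59
B = 84₁₆ = 132
= RGB(210, 59, 132)


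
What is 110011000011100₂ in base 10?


Positional values:
Bit 2: 1 × 2^2 = 4
Bit 3: 1 × 2^3 = 8
Bit 4: 1 × 2^4 = 16
Bit 9: 1 × 2^9 = 512
Bit 10: 1 × 2^10 = 1024
Bit 13: 1 × 2^13 = 8192
Bit 14: 1 × 2^14 = 16384
Sum = 4 + 8 + 16 + 512 + 1024 + 8192 + 16384
= 26140


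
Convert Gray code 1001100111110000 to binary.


Gray code: 1001100111110000
MSB stays the same: 1
Each subsequent bit = prev_binary XOR current_gray:
  B[1] = 1 XOR 0 = 1
  B[2] = 1 XOR 0 = 1
  B[3] = 1 XOR 1 = 0
  B[4] = 0 XOR 1 = 1
  B[5] = 1 XOR 0 = 1
  B[6] = 1 XOR 0 = 1
  B[7] = 1 XOR 1 = 0
  B[8] = 0 XOR 1 = 1
  B[9] = 1 XOR 1 = 0
  B[10] = 0 XOR 1 = 1
  B[11] = 1 XOR 1 = 0
  B[12] = 0 XOR 0 = 0
  B[13] = 0 XOR 0 = 0
  B[14] = 0 XOR 0 = 0
  B[15] = 0 XOR 0 = 0
= 1110111010100000 (61088 decimal)


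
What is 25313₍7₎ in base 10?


Positional values (base 7):
  3 × 7^0 = 3 × 1 = 3
  1 × 7^1 = 1 × 7 = 7
  3 × 7^2 = 3 × 49 = 147
  5 × 7^3 = 5 × 343 = 1715
  2 × 7^4 = 2 × 2401 = 4802
Sum = 3 + 7 + 147 + 1715 + 4802
= 6674


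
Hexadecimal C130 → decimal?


Positional values:
Position 0: 0 × 16^0 = 0 × 1 = 0
Position 1: 3 × 16^1 = 3 × 16 = 48
Position 2: 1 × 16^2 = 1 × 256 = 256
Position 3: C × 16^3 = 12 × 4096 = 49152
Sum = 0 + 48 + 256 + 49152
= 49456


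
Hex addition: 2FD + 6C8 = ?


Align and add column by column (LSB to MSB, each column mod 16 with carry):
  02FD
+ 06C8
  ----
  col 0: D(13) + 8(8) + 0 (carry in) = 21 → 5(5), carry out 1
  col 1: F(15) + C(12) + 1 (carry in) = 28 → C(12), carry out 1
  col 2: 2(2) + 6(6) + 1 (carry in) = 9 → 9(9), carry out 0
  col 3: 0(0) + 0(0) + 0 (carry in) = 0 → 0(0), carry out 0
Reading digits MSB→LSB: 09C5
Strip leading zeros: 9C5
= 0x9C5


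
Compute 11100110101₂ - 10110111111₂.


Align and subtract column by column (LSB to MSB, borrowing when needed):
  11100110101
- 10110111111
  -----------
  col 0: (1 - 0 borrow-in) - 1 → 1 - 1 = 0, borrow out 0
  col 1: (0 - 0 borrow-in) - 1 → borrow from next column: (0+2) - 1 = 1, borrow out 1
  col 2: (1 - 1 borrow-in) - 1 → borrow from next column: (0+2) - 1 = 1, borrow out 1
  col 3: (0 - 1 borrow-in) - 1 → borrow from next column: (-1+2) - 1 = 0, borrow out 1
  col 4: (1 - 1 borrow-in) - 1 → borrow from next column: (0+2) - 1 = 1, borrow out 1
  col 5: (1 - 1 borrow-in) - 1 → borrow from next column: (0+2) - 1 = 1, borrow out 1
  col 6: (0 - 1 borrow-in) - 0 → borrow from next column: (-1+2) - 0 = 1, borrow out 1
  col 7: (0 - 1 borrow-in) - 1 → borrow from next column: (-1+2) - 1 = 0, borrow out 1
  col 8: (1 - 1 borrow-in) - 1 → borrow from next column: (0+2) - 1 = 1, borrow out 1
  col 9: (1 - 1 borrow-in) - 0 → 0 - 0 = 0, borrow out 0
  col 10: (1 - 0 borrow-in) - 1 → 1 - 1 = 0, borrow out 0
Reading bits MSB→LSB: 00101110110
Strip leading zeros: 101110110
= 101110110


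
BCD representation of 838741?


Each digit → 4-bit binary:
  8 → 1000
  3 → 0011
  8 → 1000
  7 → 0111
  4 → 0100
  1 → 0001
= 1000 0011 1000 0111 0100 0001


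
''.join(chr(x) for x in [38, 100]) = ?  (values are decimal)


Codes (decimal): 38 100
Per-code ASCII lookup:
  38  (special character) → '&'
  100  (range 97-122: lowercase, 100 - 97 = 3) → 'd'
= '&d'


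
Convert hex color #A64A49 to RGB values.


Hex: #A64A49
R = A6₁₆ = 166
G = 4A₁₆ = 74
B = 49₁₆ = 73
= RGB(166, 74, 73)


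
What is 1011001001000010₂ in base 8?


Group into 3-bit groups: 001011001001000010
  001 = 1
  011 = 3
  001 = 1
  001 = 1
  000 = 0
  010 = 2
= 0o131102


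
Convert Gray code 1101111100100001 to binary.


Gray code: 1101111100100001
MSB stays the same: 1
Each subsequent bit = prev_binary XOR current_gray:
  B[1] = 1 XOR 1 = 0
  B[2] = 0 XOR 0 = 0
  B[3] = 0 XOR 1 = 1
  B[4] = 1 XOR 1 = 0
  B[5] = 0 XOR 1 = 1
  B[6] = 1 XOR 1 = 0
  B[7] = 0 XOR 1 = 1
  B[8] = 1 XOR 0 = 1
  B[9] = 1 XOR 0 = 1
  B[10] = 1 XOR 1 = 0
  B[11] = 0 XOR 0 = 0
  B[12] = 0 XOR 0 = 0
  B[13] = 0 XOR 0 = 0
  B[14] = 0 XOR 0 = 0
  B[15] = 0 XOR 1 = 1
= 1001010111000001 (38337 decimal)
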